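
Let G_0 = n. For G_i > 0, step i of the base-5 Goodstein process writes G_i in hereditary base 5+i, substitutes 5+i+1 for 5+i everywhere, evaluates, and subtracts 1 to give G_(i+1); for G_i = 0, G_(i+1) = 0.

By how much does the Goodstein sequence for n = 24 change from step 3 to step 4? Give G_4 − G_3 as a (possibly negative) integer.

step 0: 24 = 4·5 + 4; sub 6 for 5: 4·6 + 4; = 28; G_1 = 28−1 = 27
step 1: 27 = 4·6 + 3; sub 7 for 6: 4·7 + 3; = 31; G_2 = 31−1 = 30
step 2: 30 = 4·7 + 2; sub 8 for 7: 4·8 + 2; = 34; G_3 = 34−1 = 33
step 3: 33 = 4·8 + 1; sub 9 for 8: 4·9 + 1; = 37; G_4 = 37−1 = 36

3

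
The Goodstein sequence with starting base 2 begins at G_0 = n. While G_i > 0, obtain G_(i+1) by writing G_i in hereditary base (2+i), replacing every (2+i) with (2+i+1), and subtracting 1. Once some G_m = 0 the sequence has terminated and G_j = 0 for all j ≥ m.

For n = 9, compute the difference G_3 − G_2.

8819

i=0: 9 = 2^(2 + 1) + 1 (b=2); 2→3: 3^(3 + 1) + 1 = 82; 82−1 = 81
i=1: 81 = 3^(3 + 1) (b=3); 3→4: 4^(4 + 1) = 1024; 1024−1 = 1023
i=2: 1023 = 3·4^4 + 3·4^3 + 3·4^2 + 3·4 + 3 (b=4); 4→5: 3·5^5 + 3·5^3 + 3·5^2 + 3·5 + 3 = 9843; 9843−1 = 9842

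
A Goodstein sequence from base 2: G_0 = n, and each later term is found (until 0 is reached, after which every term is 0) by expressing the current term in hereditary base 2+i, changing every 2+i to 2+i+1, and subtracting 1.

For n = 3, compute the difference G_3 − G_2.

[0] 3 ≡ 2 + 1 (base 2). Lift 3: 4. −1: 3.
[1] 3 ≡ 3 (base 3). Lift 4: 4. −1: 3.
[2] 3 ≡ 3 (base 4). Lift 5: 3. −1: 2.

-1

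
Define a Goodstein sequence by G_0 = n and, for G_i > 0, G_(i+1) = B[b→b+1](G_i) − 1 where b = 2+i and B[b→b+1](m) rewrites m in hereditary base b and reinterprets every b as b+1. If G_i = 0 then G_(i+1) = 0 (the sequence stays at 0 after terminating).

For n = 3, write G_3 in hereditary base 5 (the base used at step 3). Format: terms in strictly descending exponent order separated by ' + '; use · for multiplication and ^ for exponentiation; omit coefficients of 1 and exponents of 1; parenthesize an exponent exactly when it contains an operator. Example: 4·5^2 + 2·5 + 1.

2

G_0 = 3. HB_2(3) = 2 + 1. Bump = 4. G_1 = 3.
G_1 = 3. HB_3(3) = 3. Bump = 4. G_2 = 3.
G_2 = 3. HB_4(3) = 3. Bump = 3. G_3 = 2.
G_3 = 2. HB_5(2) = 2. Bump = 2. G_4 = 1.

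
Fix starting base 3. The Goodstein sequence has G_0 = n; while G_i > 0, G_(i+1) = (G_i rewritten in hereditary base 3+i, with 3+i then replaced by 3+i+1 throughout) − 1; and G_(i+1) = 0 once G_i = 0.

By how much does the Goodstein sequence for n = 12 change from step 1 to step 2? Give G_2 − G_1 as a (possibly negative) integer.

base 3: 12 = 3^2 + 3; at 4: 4^2 + 4 = 20; next = 19
base 4: 19 = 4^2 + 3; at 5: 5^2 + 3 = 28; next = 27

8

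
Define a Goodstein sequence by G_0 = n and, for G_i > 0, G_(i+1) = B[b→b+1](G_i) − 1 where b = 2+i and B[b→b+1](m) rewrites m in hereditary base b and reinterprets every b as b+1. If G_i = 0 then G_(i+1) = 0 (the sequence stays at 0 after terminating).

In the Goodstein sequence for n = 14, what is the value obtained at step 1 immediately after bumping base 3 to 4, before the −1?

G_0 = 14. HB_2(14) = 2^(2 + 1) + 2^2 + 2. Bump = 111. G_1 = 110.
G_1 = 110. HB_3(110) = 3^(3 + 1) + 3^3 + 2. Bump = 1282. G_2 = 1281.

1282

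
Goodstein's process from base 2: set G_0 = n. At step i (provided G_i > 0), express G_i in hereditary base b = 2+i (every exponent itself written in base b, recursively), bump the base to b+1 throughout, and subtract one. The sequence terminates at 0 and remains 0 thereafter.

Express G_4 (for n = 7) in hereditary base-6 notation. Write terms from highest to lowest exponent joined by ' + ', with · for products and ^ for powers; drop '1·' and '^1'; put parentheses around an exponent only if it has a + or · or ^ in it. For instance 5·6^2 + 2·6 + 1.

G_0 = 7. HB_2(7) = 2^2 + 2 + 1. Bump = 31. G_1 = 30.
G_1 = 30. HB_3(30) = 3^3 + 3. Bump = 260. G_2 = 259.
G_2 = 259. HB_4(259) = 4^4 + 3. Bump = 3128. G_3 = 3127.
G_3 = 3127. HB_5(3127) = 5^5 + 2. Bump = 46658. G_4 = 46657.
G_4 = 46657. HB_6(46657) = 6^6 + 1. Bump = 823544. G_5 = 823543.

6^6 + 1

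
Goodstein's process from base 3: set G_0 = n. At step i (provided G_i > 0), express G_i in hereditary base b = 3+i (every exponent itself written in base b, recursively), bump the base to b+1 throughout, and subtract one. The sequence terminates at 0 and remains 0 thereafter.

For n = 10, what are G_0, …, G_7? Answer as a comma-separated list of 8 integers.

10, 16, 24, 27, 30, 33, 36, 39

10 —HB3→ 3^2 + 1 —bump→ 4^2 + 1 = 17 —(−1)→ 16
16 —HB4→ 4^2 —bump→ 5^2 = 25 —(−1)→ 24
24 —HB5→ 4·5 + 4 —bump→ 4·6 + 4 = 28 —(−1)→ 27
27 —HB6→ 4·6 + 3 —bump→ 4·7 + 3 = 31 —(−1)→ 30
30 —HB7→ 4·7 + 2 —bump→ 4·8 + 2 = 34 —(−1)→ 33
33 —HB8→ 4·8 + 1 —bump→ 4·9 + 1 = 37 —(−1)→ 36
36 —HB9→ 4·9 —bump→ 4·10 = 40 —(−1)→ 39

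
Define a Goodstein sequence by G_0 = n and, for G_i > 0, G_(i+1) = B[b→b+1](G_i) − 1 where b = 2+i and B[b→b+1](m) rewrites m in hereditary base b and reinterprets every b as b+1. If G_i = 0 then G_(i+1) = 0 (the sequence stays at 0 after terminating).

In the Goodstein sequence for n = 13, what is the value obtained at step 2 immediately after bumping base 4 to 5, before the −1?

16093

G_0=13  [base 2] 2^(2 + 1) + 2^2 + 1  →[2↦3]→  3^(3 + 1) + 3^3 + 1 = 109  −1 ⇒ G_1=108
G_1=108  [base 3] 3^(3 + 1) + 3^3  →[3↦4]→  4^(4 + 1) + 4^4 = 1280  −1 ⇒ G_2=1279
G_2=1279  [base 4] 4^(4 + 1) + 3·4^3 + 3·4^2 + 3·4 + 3  →[4↦5]→  5^(5 + 1) + 3·5^3 + 3·5^2 + 3·5 + 3 = 16093  −1 ⇒ G_3=16092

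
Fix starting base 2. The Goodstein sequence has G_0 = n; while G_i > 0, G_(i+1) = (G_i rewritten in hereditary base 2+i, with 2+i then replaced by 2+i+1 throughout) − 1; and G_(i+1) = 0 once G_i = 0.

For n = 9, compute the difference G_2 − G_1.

942

[0] 9 ≡ 2^(2 + 1) + 1 (base 2). Lift 3: 82. −1: 81.
[1] 81 ≡ 3^(3 + 1) (base 3). Lift 4: 1024. −1: 1023.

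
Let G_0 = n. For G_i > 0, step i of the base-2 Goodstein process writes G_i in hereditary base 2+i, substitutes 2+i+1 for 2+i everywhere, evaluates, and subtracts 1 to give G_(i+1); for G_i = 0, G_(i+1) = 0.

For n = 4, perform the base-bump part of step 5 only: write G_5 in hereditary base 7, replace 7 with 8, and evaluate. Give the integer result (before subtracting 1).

G_0=4  [base 2] 2^2  →[2↦3]→  3^3 = 27  −1 ⇒ G_1=26
G_1=26  [base 3] 2·3^2 + 2·3 + 2  →[3↦4]→  2·4^2 + 2·4 + 2 = 42  −1 ⇒ G_2=41
G_2=41  [base 4] 2·4^2 + 2·4 + 1  →[4↦5]→  2·5^2 + 2·5 + 1 = 61  −1 ⇒ G_3=60
G_3=60  [base 5] 2·5^2 + 2·5  →[5↦6]→  2·6^2 + 2·6 = 84  −1 ⇒ G_4=83
G_4=83  [base 6] 2·6^2 + 6 + 5  →[6↦7]→  2·7^2 + 7 + 5 = 110  −1 ⇒ G_5=109
G_5=109  [base 7] 2·7^2 + 7 + 4  →[7↦8]→  2·8^2 + 8 + 4 = 140  −1 ⇒ G_6=139

140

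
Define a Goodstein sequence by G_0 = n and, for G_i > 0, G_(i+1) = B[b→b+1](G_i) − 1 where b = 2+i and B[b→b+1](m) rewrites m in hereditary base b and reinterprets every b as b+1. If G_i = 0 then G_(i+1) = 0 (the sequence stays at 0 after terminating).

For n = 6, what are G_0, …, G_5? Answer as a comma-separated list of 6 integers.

6, 29, 257, 3125, 46655, 98039

G_0 = 6. HB_2(6) = 2^2 + 2. Bump = 30. G_1 = 29.
G_1 = 29. HB_3(29) = 3^3 + 2. Bump = 258. G_2 = 257.
G_2 = 257. HB_4(257) = 4^4 + 1. Bump = 3126. G_3 = 3125.
G_3 = 3125. HB_5(3125) = 5^5. Bump = 46656. G_4 = 46655.
G_4 = 46655. HB_6(46655) = 5·6^5 + 5·6^4 + 5·6^3 + 5·6^2 + 5·6 + 5. Bump = 98040. G_5 = 98039.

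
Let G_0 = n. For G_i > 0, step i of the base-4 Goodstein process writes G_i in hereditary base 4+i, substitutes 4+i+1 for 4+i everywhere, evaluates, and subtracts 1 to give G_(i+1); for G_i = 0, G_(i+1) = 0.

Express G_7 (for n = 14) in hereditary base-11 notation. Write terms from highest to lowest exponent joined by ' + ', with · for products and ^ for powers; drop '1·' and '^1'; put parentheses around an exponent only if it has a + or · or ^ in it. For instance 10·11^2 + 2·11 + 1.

2·11 + 2

G_0 = 14. HB_4(14) = 3·4 + 2. Bump = 17. G_1 = 16.
G_1 = 16. HB_5(16) = 3·5 + 1. Bump = 19. G_2 = 18.
G_2 = 18. HB_6(18) = 3·6. Bump = 21. G_3 = 20.
G_3 = 20. HB_7(20) = 2·7 + 6. Bump = 22. G_4 = 21.
G_4 = 21. HB_8(21) = 2·8 + 5. Bump = 23. G_5 = 22.
G_5 = 22. HB_9(22) = 2·9 + 4. Bump = 24. G_6 = 23.
G_6 = 23. HB_10(23) = 2·10 + 3. Bump = 25. G_7 = 24.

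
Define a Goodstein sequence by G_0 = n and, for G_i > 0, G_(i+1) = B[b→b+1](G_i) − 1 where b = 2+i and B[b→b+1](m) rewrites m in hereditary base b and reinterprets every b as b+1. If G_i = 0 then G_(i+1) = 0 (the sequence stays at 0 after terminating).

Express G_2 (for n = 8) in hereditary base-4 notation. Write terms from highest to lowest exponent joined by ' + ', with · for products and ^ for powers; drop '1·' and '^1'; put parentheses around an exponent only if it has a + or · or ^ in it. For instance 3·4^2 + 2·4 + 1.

2·4^4 + 2·4^2 + 2·4 + 1

base 2: 8 = 2^(2 + 1); at 3: 3^(3 + 1) = 81; next = 80
base 3: 80 = 2·3^3 + 2·3^2 + 2·3 + 2; at 4: 2·4^4 + 2·4^2 + 2·4 + 2 = 554; next = 553
base 4: 553 = 2·4^4 + 2·4^2 + 2·4 + 1; at 5: 2·5^5 + 2·5^2 + 2·5 + 1 = 6311; next = 6310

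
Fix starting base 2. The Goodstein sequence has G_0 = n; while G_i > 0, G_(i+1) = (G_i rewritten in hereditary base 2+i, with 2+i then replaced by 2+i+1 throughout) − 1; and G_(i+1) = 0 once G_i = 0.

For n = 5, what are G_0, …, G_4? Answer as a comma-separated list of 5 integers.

G_0=5  [base 2] 2^2 + 1  →[2↦3]→  3^3 + 1 = 28  −1 ⇒ G_1=27
G_1=27  [base 3] 3^3  →[3↦4]→  4^4 = 256  −1 ⇒ G_2=255
G_2=255  [base 4] 3·4^3 + 3·4^2 + 3·4 + 3  →[4↦5]→  3·5^3 + 3·5^2 + 3·5 + 3 = 468  −1 ⇒ G_3=467
G_3=467  [base 5] 3·5^3 + 3·5^2 + 3·5 + 2  →[5↦6]→  3·6^3 + 3·6^2 + 3·6 + 2 = 776  −1 ⇒ G_4=775

5, 27, 255, 467, 775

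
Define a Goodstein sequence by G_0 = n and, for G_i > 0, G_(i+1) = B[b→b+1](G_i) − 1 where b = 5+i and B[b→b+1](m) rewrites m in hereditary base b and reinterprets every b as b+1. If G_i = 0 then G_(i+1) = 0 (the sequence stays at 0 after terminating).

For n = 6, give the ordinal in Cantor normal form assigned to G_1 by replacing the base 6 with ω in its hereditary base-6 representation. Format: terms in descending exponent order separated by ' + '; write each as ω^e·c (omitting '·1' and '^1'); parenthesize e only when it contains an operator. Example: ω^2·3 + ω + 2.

ω

(0) 6|_5 = 5 + 1 ↦ 6 + 1|_6 = 7 ⇒ 6
(1) 6|_6 = 6 ↦ 7|_7 = 7 ⇒ 6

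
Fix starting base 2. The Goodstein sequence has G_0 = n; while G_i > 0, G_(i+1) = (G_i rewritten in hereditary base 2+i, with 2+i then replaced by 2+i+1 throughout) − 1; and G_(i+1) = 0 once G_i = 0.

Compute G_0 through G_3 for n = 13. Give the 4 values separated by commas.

13, 108, 1279, 16092

base 2: 13 = 2^(2 + 1) + 2^2 + 1; at 3: 3^(3 + 1) + 3^3 + 1 = 109; next = 108
base 3: 108 = 3^(3 + 1) + 3^3; at 4: 4^(4 + 1) + 4^4 = 1280; next = 1279
base 4: 1279 = 4^(4 + 1) + 3·4^3 + 3·4^2 + 3·4 + 3; at 5: 5^(5 + 1) + 3·5^3 + 3·5^2 + 3·5 + 3 = 16093; next = 16092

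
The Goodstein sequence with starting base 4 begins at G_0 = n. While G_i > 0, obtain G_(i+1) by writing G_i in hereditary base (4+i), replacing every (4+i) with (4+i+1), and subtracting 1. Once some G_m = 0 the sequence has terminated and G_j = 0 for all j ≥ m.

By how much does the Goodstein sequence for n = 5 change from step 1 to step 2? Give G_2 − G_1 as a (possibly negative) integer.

0

[0] 5 ≡ 4 + 1 (base 4). Lift 5: 6. −1: 5.
[1] 5 ≡ 5 (base 5). Lift 6: 6. −1: 5.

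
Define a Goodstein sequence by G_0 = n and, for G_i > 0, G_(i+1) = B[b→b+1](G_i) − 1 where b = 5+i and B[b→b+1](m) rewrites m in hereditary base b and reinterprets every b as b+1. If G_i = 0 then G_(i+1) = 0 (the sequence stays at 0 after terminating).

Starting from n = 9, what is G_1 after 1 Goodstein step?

base 5: 9 = 5 + 4; at 6: 6 + 4 = 10; next = 9
base 6: 9 = 6 + 3; at 7: 7 + 3 = 10; next = 9

9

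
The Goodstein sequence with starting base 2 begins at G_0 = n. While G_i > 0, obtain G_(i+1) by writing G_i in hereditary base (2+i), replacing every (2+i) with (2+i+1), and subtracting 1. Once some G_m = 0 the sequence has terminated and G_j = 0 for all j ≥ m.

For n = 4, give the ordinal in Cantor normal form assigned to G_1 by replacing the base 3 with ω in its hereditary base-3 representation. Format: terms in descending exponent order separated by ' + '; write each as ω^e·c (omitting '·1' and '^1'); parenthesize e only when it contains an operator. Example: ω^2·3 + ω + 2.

G_0=4  [base 2] 2^2  →[2↦3]→  3^3 = 27  −1 ⇒ G_1=26
G_1=26  [base 3] 2·3^2 + 2·3 + 2  →[3↦4]→  2·4^2 + 2·4 + 2 = 42  −1 ⇒ G_2=41

ω^2·2 + ω·2 + 2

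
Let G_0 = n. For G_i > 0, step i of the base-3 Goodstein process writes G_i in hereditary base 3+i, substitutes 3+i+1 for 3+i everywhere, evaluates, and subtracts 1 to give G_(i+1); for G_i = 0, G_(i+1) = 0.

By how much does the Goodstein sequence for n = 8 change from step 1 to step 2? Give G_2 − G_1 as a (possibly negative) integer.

1

G_0=8  [base 3] 2·3 + 2  →[3↦4]→  2·4 + 2 = 10  −1 ⇒ G_1=9
G_1=9  [base 4] 2·4 + 1  →[4↦5]→  2·5 + 1 = 11  −1 ⇒ G_2=10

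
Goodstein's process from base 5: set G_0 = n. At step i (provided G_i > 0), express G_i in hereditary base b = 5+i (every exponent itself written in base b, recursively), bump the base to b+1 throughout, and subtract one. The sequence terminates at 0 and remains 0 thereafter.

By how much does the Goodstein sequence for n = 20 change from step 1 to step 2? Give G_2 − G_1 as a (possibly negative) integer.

2

20 —HB5→ 4·5 —bump→ 4·6 = 24 —(−1)→ 23
23 —HB6→ 3·6 + 5 —bump→ 3·7 + 5 = 26 —(−1)→ 25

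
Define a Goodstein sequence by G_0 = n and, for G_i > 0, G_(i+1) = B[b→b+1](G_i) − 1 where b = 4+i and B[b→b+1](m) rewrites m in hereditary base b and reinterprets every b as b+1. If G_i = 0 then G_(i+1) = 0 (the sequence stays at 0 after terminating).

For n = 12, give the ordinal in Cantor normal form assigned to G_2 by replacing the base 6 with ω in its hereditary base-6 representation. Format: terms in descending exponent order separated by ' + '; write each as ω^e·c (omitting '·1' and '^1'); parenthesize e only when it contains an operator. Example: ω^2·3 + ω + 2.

12 —HB4→ 3·4 —bump→ 3·5 = 15 —(−1)→ 14
14 —HB5→ 2·5 + 4 —bump→ 2·6 + 4 = 16 —(−1)→ 15
15 —HB6→ 2·6 + 3 —bump→ 2·7 + 3 = 17 —(−1)→ 16

ω·2 + 3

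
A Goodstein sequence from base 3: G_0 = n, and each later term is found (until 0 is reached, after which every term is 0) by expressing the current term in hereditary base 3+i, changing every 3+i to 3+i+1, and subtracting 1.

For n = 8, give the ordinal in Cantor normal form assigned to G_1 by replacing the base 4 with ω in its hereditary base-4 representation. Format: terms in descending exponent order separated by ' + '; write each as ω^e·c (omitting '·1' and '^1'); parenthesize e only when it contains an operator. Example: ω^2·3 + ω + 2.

ω·2 + 1

base 3: 8 = 2·3 + 2; at 4: 2·4 + 2 = 10; next = 9
base 4: 9 = 2·4 + 1; at 5: 2·5 + 1 = 11; next = 10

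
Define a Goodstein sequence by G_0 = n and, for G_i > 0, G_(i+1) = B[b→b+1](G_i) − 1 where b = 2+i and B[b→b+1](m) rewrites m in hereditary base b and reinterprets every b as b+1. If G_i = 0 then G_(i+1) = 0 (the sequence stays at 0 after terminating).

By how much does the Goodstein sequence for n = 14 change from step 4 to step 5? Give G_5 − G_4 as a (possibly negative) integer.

5536249

G_0 = 14. HB_2(14) = 2^(2 + 1) + 2^2 + 2. Bump = 111. G_1 = 110.
G_1 = 110. HB_3(110) = 3^(3 + 1) + 3^3 + 2. Bump = 1282. G_2 = 1281.
G_2 = 1281. HB_4(1281) = 4^(4 + 1) + 4^4 + 1. Bump = 18751. G_3 = 18750.
G_3 = 18750. HB_5(18750) = 5^(5 + 1) + 5^5. Bump = 326592. G_4 = 326591.
G_4 = 326591. HB_6(326591) = 6^(6 + 1) + 5·6^5 + 5·6^4 + 5·6^3 + 5·6^2 + 5·6 + 5. Bump = 5862841. G_5 = 5862840.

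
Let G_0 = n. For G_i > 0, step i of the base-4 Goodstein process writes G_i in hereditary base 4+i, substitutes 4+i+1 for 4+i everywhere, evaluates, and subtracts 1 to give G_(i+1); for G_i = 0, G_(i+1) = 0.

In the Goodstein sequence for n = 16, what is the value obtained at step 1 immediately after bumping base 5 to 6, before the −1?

28

(0) 16|_4 = 4^2 ↦ 5^2|_5 = 25 ⇒ 24
(1) 24|_5 = 4·5 + 4 ↦ 4·6 + 4|_6 = 28 ⇒ 27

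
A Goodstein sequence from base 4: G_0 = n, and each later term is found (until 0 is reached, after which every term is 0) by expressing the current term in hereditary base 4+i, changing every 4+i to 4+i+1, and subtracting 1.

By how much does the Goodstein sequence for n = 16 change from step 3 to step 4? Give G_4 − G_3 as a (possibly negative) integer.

3

step 0: 16 = 4^2; sub 5 for 4: 5^2; = 25; G_1 = 25−1 = 24
step 1: 24 = 4·5 + 4; sub 6 for 5: 4·6 + 4; = 28; G_2 = 28−1 = 27
step 2: 27 = 4·6 + 3; sub 7 for 6: 4·7 + 3; = 31; G_3 = 31−1 = 30
step 3: 30 = 4·7 + 2; sub 8 for 7: 4·8 + 2; = 34; G_4 = 34−1 = 33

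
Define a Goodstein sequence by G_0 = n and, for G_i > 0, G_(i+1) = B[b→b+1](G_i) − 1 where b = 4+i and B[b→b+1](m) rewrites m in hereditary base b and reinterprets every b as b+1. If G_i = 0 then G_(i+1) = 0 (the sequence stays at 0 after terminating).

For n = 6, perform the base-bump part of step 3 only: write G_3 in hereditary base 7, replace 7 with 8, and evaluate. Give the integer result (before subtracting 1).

6 —HB4→ 4 + 2 —bump→ 5 + 2 = 7 —(−1)→ 6
6 —HB5→ 5 + 1 —bump→ 6 + 1 = 7 —(−1)→ 6
6 —HB6→ 6 —bump→ 7 = 7 —(−1)→ 6
6 —HB7→ 6 —bump→ 6 = 6 —(−1)→ 5

6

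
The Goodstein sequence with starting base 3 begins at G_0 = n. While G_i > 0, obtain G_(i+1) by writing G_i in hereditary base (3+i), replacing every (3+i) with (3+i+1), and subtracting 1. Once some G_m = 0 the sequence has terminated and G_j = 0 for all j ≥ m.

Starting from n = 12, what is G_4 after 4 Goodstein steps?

49

G_0=12  [base 3] 3^2 + 3  →[3↦4]→  4^2 + 4 = 20  −1 ⇒ G_1=19
G_1=19  [base 4] 4^2 + 3  →[4↦5]→  5^2 + 3 = 28  −1 ⇒ G_2=27
G_2=27  [base 5] 5^2 + 2  →[5↦6]→  6^2 + 2 = 38  −1 ⇒ G_3=37
G_3=37  [base 6] 6^2 + 1  →[6↦7]→  7^2 + 1 = 50  −1 ⇒ G_4=49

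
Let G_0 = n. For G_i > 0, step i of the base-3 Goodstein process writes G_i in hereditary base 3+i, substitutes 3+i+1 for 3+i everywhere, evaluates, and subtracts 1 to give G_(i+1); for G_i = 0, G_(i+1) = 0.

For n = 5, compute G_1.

G_0 = 5. HB_3(5) = 3 + 2. Bump = 6. G_1 = 5.
G_1 = 5. HB_4(5) = 4 + 1. Bump = 6. G_2 = 5.

5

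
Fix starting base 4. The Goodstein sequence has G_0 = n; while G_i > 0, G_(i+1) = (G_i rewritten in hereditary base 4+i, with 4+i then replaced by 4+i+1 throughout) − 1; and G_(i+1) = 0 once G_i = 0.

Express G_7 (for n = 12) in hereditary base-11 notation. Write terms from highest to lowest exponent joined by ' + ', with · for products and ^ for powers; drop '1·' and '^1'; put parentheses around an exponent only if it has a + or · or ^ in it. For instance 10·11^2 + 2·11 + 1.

11 + 8

G_0 = 12. HB_4(12) = 3·4. Bump = 15. G_1 = 14.
G_1 = 14. HB_5(14) = 2·5 + 4. Bump = 16. G_2 = 15.
G_2 = 15. HB_6(15) = 2·6 + 3. Bump = 17. G_3 = 16.
G_3 = 16. HB_7(16) = 2·7 + 2. Bump = 18. G_4 = 17.
G_4 = 17. HB_8(17) = 2·8 + 1. Bump = 19. G_5 = 18.
G_5 = 18. HB_9(18) = 2·9. Bump = 20. G_6 = 19.
G_6 = 19. HB_10(19) = 10 + 9. Bump = 20. G_7 = 19.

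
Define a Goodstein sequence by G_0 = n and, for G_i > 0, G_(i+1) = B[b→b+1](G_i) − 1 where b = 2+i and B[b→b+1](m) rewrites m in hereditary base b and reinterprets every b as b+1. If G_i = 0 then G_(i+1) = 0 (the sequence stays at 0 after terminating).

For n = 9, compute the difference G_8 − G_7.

9 —HB2→ 2^(2 + 1) + 1 —bump→ 3^(3 + 1) + 1 = 82 —(−1)→ 81
81 —HB3→ 3^(3 + 1) —bump→ 4^(4 + 1) = 1024 —(−1)→ 1023
1023 —HB4→ 3·4^4 + 3·4^3 + 3·4^2 + 3·4 + 3 —bump→ 3·5^5 + 3·5^3 + 3·5^2 + 3·5 + 3 = 9843 —(−1)→ 9842
9842 —HB5→ 3·5^5 + 3·5^3 + 3·5^2 + 3·5 + 2 —bump→ 3·6^6 + 3·6^3 + 3·6^2 + 3·6 + 2 = 140744 —(−1)→ 140743
140743 —HB6→ 3·6^6 + 3·6^3 + 3·6^2 + 3·6 + 1 —bump→ 3·7^7 + 3·7^3 + 3·7^2 + 3·7 + 1 = 2471827 —(−1)→ 2471826
2471826 —HB7→ 3·7^7 + 3·7^3 + 3·7^2 + 3·7 —bump→ 3·8^8 + 3·8^3 + 3·8^2 + 3·8 = 50333400 —(−1)→ 50333399
50333399 —HB8→ 3·8^8 + 3·8^3 + 3·8^2 + 2·8 + 7 —bump→ 3·9^9 + 3·9^3 + 3·9^2 + 2·9 + 7 = 1162263922 —(−1)→ 1162263921
1162263921 —HB9→ 3·9^9 + 3·9^3 + 3·9^2 + 2·9 + 6 —bump→ 3·10^10 + 3·10^3 + 3·10^2 + 2·10 + 6 = 30000003326 —(−1)→ 30000003325

28837739404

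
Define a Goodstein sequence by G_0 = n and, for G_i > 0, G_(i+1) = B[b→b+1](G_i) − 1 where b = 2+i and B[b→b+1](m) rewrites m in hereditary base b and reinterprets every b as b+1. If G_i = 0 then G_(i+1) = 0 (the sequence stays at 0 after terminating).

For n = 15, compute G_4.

G_0=15  [base 2] 2^(2 + 1) + 2^2 + 2 + 1  →[2↦3]→  3^(3 + 1) + 3^3 + 3 + 1 = 112  −1 ⇒ G_1=111
G_1=111  [base 3] 3^(3 + 1) + 3^3 + 3  →[3↦4]→  4^(4 + 1) + 4^4 + 4 = 1284  −1 ⇒ G_2=1283
G_2=1283  [base 4] 4^(4 + 1) + 4^4 + 3  →[4↦5]→  5^(5 + 1) + 5^5 + 3 = 18753  −1 ⇒ G_3=18752
G_3=18752  [base 5] 5^(5 + 1) + 5^5 + 2  →[5↦6]→  6^(6 + 1) + 6^6 + 2 = 326594  −1 ⇒ G_4=326593
G_4=326593  [base 6] 6^(6 + 1) + 6^6 + 1  →[6↦7]→  7^(7 + 1) + 7^7 + 1 = 6588345  −1 ⇒ G_5=6588344

326593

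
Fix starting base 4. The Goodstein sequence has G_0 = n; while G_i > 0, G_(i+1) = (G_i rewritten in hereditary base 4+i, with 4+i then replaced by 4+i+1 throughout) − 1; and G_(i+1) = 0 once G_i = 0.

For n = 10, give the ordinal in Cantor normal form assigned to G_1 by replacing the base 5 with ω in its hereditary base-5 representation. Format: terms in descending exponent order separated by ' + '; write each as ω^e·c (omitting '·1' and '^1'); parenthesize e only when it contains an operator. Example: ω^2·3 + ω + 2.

ω·2 + 1

i=0: 10 = 2·4 + 2 (b=4); 4→5: 2·5 + 2 = 12; 12−1 = 11
i=1: 11 = 2·5 + 1 (b=5); 5→6: 2·6 + 1 = 13; 13−1 = 12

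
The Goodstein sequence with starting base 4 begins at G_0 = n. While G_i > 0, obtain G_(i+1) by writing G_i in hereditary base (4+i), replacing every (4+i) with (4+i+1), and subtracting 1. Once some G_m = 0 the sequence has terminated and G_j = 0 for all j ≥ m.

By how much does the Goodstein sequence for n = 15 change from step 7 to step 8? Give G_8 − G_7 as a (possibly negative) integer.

[0] 15 ≡ 3·4 + 3 (base 4). Lift 5: 18. −1: 17.
[1] 17 ≡ 3·5 + 2 (base 5). Lift 6: 20. −1: 19.
[2] 19 ≡ 3·6 + 1 (base 6). Lift 7: 22. −1: 21.
[3] 21 ≡ 3·7 (base 7). Lift 8: 24. −1: 23.
[4] 23 ≡ 2·8 + 7 (base 8). Lift 9: 25. −1: 24.
[5] 24 ≡ 2·9 + 6 (base 9). Lift 10: 26. −1: 25.
[6] 25 ≡ 2·10 + 5 (base 10). Lift 11: 27. −1: 26.
[7] 26 ≡ 2·11 + 4 (base 11). Lift 12: 28. −1: 27.

1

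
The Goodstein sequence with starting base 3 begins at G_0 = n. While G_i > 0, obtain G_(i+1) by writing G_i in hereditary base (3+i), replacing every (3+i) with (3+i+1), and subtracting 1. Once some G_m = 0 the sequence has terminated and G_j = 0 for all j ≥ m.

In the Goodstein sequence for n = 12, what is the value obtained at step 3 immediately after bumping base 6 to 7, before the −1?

step 0: 12 = 3^2 + 3; sub 4 for 3: 4^2 + 4; = 20; G_1 = 20−1 = 19
step 1: 19 = 4^2 + 3; sub 5 for 4: 5^2 + 3; = 28; G_2 = 28−1 = 27
step 2: 27 = 5^2 + 2; sub 6 for 5: 6^2 + 2; = 38; G_3 = 38−1 = 37
step 3: 37 = 6^2 + 1; sub 7 for 6: 7^2 + 1; = 50; G_4 = 50−1 = 49

50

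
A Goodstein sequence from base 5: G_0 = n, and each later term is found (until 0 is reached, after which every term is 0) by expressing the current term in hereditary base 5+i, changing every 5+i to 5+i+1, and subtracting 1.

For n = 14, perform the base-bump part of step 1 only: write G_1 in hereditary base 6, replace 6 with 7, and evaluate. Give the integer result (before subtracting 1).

17

[0] 14 ≡ 2·5 + 4 (base 5). Lift 6: 16. −1: 15.
[1] 15 ≡ 2·6 + 3 (base 6). Lift 7: 17. −1: 16.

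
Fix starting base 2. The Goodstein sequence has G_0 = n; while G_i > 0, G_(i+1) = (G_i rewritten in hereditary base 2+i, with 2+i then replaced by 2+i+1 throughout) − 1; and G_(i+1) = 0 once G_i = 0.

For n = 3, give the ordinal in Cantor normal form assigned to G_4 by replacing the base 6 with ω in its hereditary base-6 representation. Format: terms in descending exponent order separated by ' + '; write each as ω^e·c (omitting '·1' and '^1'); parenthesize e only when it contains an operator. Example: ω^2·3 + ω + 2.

1

G_0=3  [base 2] 2 + 1  →[2↦3]→  3 + 1 = 4  −1 ⇒ G_1=3
G_1=3  [base 3] 3  →[3↦4]→  4 = 4  −1 ⇒ G_2=3
G_2=3  [base 4] 3  →[4↦5]→  3 = 3  −1 ⇒ G_3=2
G_3=2  [base 5] 2  →[5↦6]→  2 = 2  −1 ⇒ G_4=1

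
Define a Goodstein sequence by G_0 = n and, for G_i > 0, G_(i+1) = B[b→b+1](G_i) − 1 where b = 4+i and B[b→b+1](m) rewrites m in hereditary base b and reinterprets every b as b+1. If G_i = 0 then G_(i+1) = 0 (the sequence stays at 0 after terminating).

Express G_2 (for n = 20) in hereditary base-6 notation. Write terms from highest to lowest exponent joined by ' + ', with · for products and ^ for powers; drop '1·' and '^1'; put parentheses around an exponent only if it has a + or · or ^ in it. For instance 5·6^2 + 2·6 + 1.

20 —HB4→ 4^2 + 4 —bump→ 5^2 + 5 = 30 —(−1)→ 29
29 —HB5→ 5^2 + 4 —bump→ 6^2 + 4 = 40 —(−1)→ 39
39 —HB6→ 6^2 + 3 —bump→ 7^2 + 3 = 52 —(−1)→ 51

6^2 + 3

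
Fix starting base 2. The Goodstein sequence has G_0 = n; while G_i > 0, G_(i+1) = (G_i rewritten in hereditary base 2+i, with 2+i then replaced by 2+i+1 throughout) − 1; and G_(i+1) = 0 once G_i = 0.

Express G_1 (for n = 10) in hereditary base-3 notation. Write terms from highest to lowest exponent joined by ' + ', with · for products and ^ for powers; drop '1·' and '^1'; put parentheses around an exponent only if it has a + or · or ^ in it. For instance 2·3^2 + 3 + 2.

3^(3 + 1) + 2

i=0: 10 = 2^(2 + 1) + 2 (b=2); 2→3: 3^(3 + 1) + 3 = 84; 84−1 = 83
i=1: 83 = 3^(3 + 1) + 2 (b=3); 3→4: 4^(4 + 1) + 2 = 1026; 1026−1 = 1025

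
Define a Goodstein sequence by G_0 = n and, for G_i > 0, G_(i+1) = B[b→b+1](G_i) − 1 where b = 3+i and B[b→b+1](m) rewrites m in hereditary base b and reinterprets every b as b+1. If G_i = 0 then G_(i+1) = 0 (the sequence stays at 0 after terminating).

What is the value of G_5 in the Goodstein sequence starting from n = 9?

G_0=9  [base 3] 3^2  →[3↦4]→  4^2 = 16  −1 ⇒ G_1=15
G_1=15  [base 4] 3·4 + 3  →[4↦5]→  3·5 + 3 = 18  −1 ⇒ G_2=17
G_2=17  [base 5] 3·5 + 2  →[5↦6]→  3·6 + 2 = 20  −1 ⇒ G_3=19
G_3=19  [base 6] 3·6 + 1  →[6↦7]→  3·7 + 1 = 22  −1 ⇒ G_4=21
G_4=21  [base 7] 3·7  →[7↦8]→  3·8 = 24  −1 ⇒ G_5=23

23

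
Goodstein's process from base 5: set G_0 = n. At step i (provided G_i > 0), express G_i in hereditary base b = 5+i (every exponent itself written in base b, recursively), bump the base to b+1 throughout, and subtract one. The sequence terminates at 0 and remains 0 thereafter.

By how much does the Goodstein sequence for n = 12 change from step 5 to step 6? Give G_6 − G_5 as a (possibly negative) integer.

12 —HB5→ 2·5 + 2 —bump→ 2·6 + 2 = 14 —(−1)→ 13
13 —HB6→ 2·6 + 1 —bump→ 2·7 + 1 = 15 —(−1)→ 14
14 —HB7→ 2·7 —bump→ 2·8 = 16 —(−1)→ 15
15 —HB8→ 8 + 7 —bump→ 9 + 7 = 16 —(−1)→ 15
15 —HB9→ 9 + 6 —bump→ 10 + 6 = 16 —(−1)→ 15
15 —HB10→ 10 + 5 —bump→ 11 + 5 = 16 —(−1)→ 15

0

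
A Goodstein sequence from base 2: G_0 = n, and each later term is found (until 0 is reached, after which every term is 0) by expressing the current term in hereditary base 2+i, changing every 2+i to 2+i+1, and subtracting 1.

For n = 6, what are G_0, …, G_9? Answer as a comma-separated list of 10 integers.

G_0=6  [base 2] 2^2 + 2  →[2↦3]→  3^3 + 3 = 30  −1 ⇒ G_1=29
G_1=29  [base 3] 3^3 + 2  →[3↦4]→  4^4 + 2 = 258  −1 ⇒ G_2=257
G_2=257  [base 4] 4^4 + 1  →[4↦5]→  5^5 + 1 = 3126  −1 ⇒ G_3=3125
G_3=3125  [base 5] 5^5  →[5↦6]→  6^6 = 46656  −1 ⇒ G_4=46655
G_4=46655  [base 6] 5·6^5 + 5·6^4 + 5·6^3 + 5·6^2 + 5·6 + 5  →[6↦7]→  5·7^5 + 5·7^4 + 5·7^3 + 5·7^2 + 5·7 + 5 = 98040  −1 ⇒ G_5=98039
G_5=98039  [base 7] 5·7^5 + 5·7^4 + 5·7^3 + 5·7^2 + 5·7 + 4  →[7↦8]→  5·8^5 + 5·8^4 + 5·8^3 + 5·8^2 + 5·8 + 4 = 187244  −1 ⇒ G_6=187243
G_6=187243  [base 8] 5·8^5 + 5·8^4 + 5·8^3 + 5·8^2 + 5·8 + 3  →[8↦9]→  5·9^5 + 5·9^4 + 5·9^3 + 5·9^2 + 5·9 + 3 = 332148  −1 ⇒ G_7=332147
G_7=332147  [base 9] 5·9^5 + 5·9^4 + 5·9^3 + 5·9^2 + 5·9 + 2  →[9↦10]→  5·10^5 + 5·10^4 + 5·10^3 + 5·10^2 + 5·10 + 2 = 555552  −1 ⇒ G_8=555551
G_8=555551  [base 10] 5·10^5 + 5·10^4 + 5·10^3 + 5·10^2 + 5·10 + 1  →[10↦11]→  5·11^5 + 5·11^4 + 5·11^3 + 5·11^2 + 5·11 + 1 = 885776  −1 ⇒ G_9=885775

6, 29, 257, 3125, 46655, 98039, 187243, 332147, 555551, 885775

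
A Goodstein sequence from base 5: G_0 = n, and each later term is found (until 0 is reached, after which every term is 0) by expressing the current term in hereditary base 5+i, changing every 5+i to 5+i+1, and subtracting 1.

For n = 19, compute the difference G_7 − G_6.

1

G_0 = 19. HB_5(19) = 3·5 + 4. Bump = 22. G_1 = 21.
G_1 = 21. HB_6(21) = 3·6 + 3. Bump = 24. G_2 = 23.
G_2 = 23. HB_7(23) = 3·7 + 2. Bump = 26. G_3 = 25.
G_3 = 25. HB_8(25) = 3·8 + 1. Bump = 28. G_4 = 27.
G_4 = 27. HB_9(27) = 3·9. Bump = 30. G_5 = 29.
G_5 = 29. HB_10(29) = 2·10 + 9. Bump = 31. G_6 = 30.
G_6 = 30. HB_11(30) = 2·11 + 8. Bump = 32. G_7 = 31.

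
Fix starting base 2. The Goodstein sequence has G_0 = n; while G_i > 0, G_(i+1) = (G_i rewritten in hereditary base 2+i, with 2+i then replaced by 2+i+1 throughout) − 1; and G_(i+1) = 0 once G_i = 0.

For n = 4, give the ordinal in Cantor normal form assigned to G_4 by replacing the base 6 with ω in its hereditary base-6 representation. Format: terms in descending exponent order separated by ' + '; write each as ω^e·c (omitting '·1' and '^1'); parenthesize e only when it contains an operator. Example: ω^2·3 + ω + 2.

i=0: 4 = 2^2 (b=2); 2→3: 3^3 = 27; 27−1 = 26
i=1: 26 = 2·3^2 + 2·3 + 2 (b=3); 3→4: 2·4^2 + 2·4 + 2 = 42; 42−1 = 41
i=2: 41 = 2·4^2 + 2·4 + 1 (b=4); 4→5: 2·5^2 + 2·5 + 1 = 61; 61−1 = 60
i=3: 60 = 2·5^2 + 2·5 (b=5); 5→6: 2·6^2 + 2·6 = 84; 84−1 = 83

ω^2·2 + ω + 5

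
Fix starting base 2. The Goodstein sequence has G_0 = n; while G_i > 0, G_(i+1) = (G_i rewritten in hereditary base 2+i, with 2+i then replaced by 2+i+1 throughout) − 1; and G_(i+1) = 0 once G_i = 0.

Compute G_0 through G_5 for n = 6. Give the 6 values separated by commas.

6, 29, 257, 3125, 46655, 98039

(0) 6|_2 = 2^2 + 2 ↦ 3^3 + 3|_3 = 30 ⇒ 29
(1) 29|_3 = 3^3 + 2 ↦ 4^4 + 2|_4 = 258 ⇒ 257
(2) 257|_4 = 4^4 + 1 ↦ 5^5 + 1|_5 = 3126 ⇒ 3125
(3) 3125|_5 = 5^5 ↦ 6^6|_6 = 46656 ⇒ 46655
(4) 46655|_6 = 5·6^5 + 5·6^4 + 5·6^3 + 5·6^2 + 5·6 + 5 ↦ 5·7^5 + 5·7^4 + 5·7^3 + 5·7^2 + 5·7 + 5|_7 = 98040 ⇒ 98039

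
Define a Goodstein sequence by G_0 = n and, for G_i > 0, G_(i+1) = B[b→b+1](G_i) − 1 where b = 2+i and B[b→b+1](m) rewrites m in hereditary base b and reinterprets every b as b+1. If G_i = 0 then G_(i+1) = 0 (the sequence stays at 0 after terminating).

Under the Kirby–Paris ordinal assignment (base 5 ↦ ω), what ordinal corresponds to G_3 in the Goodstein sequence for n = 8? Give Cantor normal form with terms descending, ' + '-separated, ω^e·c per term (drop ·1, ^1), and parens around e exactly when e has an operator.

ω^ω·2 + ω^2·2 + ω·2

(0) 8|_2 = 2^(2 + 1) ↦ 3^(3 + 1)|_3 = 81 ⇒ 80
(1) 80|_3 = 2·3^3 + 2·3^2 + 2·3 + 2 ↦ 2·4^4 + 2·4^2 + 2·4 + 2|_4 = 554 ⇒ 553
(2) 553|_4 = 2·4^4 + 2·4^2 + 2·4 + 1 ↦ 2·5^5 + 2·5^2 + 2·5 + 1|_5 = 6311 ⇒ 6310
(3) 6310|_5 = 2·5^5 + 2·5^2 + 2·5 ↦ 2·6^6 + 2·6^2 + 2·6|_6 = 93396 ⇒ 93395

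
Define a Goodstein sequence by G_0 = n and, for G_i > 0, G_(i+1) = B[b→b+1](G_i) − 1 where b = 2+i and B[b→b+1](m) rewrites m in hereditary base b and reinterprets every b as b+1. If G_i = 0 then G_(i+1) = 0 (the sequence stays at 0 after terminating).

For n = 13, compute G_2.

1279

(0) 13|_2 = 2^(2 + 1) + 2^2 + 1 ↦ 3^(3 + 1) + 3^3 + 1|_3 = 109 ⇒ 108
(1) 108|_3 = 3^(3 + 1) + 3^3 ↦ 4^(4 + 1) + 4^4|_4 = 1280 ⇒ 1279
(2) 1279|_4 = 4^(4 + 1) + 3·4^3 + 3·4^2 + 3·4 + 3 ↦ 5^(5 + 1) + 3·5^3 + 3·5^2 + 3·5 + 3|_5 = 16093 ⇒ 16092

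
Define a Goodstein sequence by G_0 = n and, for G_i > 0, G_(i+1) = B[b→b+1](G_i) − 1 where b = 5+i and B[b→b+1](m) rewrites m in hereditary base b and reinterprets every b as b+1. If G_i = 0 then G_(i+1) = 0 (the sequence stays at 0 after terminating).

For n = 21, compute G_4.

31

(0) 21|_5 = 4·5 + 1 ↦ 4·6 + 1|_6 = 25 ⇒ 24
(1) 24|_6 = 4·6 ↦ 4·7|_7 = 28 ⇒ 27
(2) 27|_7 = 3·7 + 6 ↦ 3·8 + 6|_8 = 30 ⇒ 29
(3) 29|_8 = 3·8 + 5 ↦ 3·9 + 5|_9 = 32 ⇒ 31
(4) 31|_9 = 3·9 + 4 ↦ 3·10 + 4|_10 = 34 ⇒ 33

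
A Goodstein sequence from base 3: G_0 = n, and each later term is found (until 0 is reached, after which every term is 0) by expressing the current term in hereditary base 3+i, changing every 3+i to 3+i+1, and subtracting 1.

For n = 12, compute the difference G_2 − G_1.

i=0: 12 = 3^2 + 3 (b=3); 3→4: 4^2 + 4 = 20; 20−1 = 19
i=1: 19 = 4^2 + 3 (b=4); 4→5: 5^2 + 3 = 28; 28−1 = 27

8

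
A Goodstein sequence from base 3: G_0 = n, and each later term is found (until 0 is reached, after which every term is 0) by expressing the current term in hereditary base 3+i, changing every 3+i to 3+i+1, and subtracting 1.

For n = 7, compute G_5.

base 3: 7 = 2·3 + 1; at 4: 2·4 + 1 = 9; next = 8
base 4: 8 = 2·4; at 5: 2·5 = 10; next = 9
base 5: 9 = 5 + 4; at 6: 6 + 4 = 10; next = 9
base 6: 9 = 6 + 3; at 7: 7 + 3 = 10; next = 9
base 7: 9 = 7 + 2; at 8: 8 + 2 = 10; next = 9
base 8: 9 = 8 + 1; at 9: 9 + 1 = 10; next = 9

9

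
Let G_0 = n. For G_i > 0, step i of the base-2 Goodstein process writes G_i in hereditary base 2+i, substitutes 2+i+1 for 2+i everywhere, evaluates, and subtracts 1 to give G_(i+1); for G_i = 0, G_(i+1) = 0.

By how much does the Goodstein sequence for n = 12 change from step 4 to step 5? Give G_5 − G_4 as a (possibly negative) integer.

[0] 12 ≡ 2^(2 + 1) + 2^2 (base 2). Lift 3: 108. −1: 107.
[1] 107 ≡ 3^(3 + 1) + 2·3^2 + 2·3 + 2 (base 3). Lift 4: 1066. −1: 1065.
[2] 1065 ≡ 4^(4 + 1) + 2·4^2 + 2·4 + 1 (base 4). Lift 5: 15686. −1: 15685.
[3] 15685 ≡ 5^(5 + 1) + 2·5^2 + 2·5 (base 5). Lift 6: 280020. −1: 280019.
[4] 280019 ≡ 6^(6 + 1) + 2·6^2 + 6 + 5 (base 6). Lift 7: 5764911. −1: 5764910.

5484891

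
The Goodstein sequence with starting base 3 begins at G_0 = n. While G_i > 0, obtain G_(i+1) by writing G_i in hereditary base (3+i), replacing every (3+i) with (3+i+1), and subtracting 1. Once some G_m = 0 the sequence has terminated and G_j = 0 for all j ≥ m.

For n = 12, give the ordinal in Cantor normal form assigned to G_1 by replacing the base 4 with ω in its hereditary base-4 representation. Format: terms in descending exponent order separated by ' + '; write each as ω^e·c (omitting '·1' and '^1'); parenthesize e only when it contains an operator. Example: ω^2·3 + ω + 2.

ω^2 + 3

step 0: 12 = 3^2 + 3; sub 4 for 3: 4^2 + 4; = 20; G_1 = 20−1 = 19
step 1: 19 = 4^2 + 3; sub 5 for 4: 5^2 + 3; = 28; G_2 = 28−1 = 27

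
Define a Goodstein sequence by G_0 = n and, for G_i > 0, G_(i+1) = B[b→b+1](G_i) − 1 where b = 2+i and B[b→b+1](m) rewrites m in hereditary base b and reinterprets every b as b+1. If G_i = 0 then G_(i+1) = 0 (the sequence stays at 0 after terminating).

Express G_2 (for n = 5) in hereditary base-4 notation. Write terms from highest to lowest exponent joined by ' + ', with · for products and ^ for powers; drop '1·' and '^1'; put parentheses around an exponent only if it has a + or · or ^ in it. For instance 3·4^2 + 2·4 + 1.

3·4^3 + 3·4^2 + 3·4 + 3

i=0: 5 = 2^2 + 1 (b=2); 2→3: 3^3 + 1 = 28; 28−1 = 27
i=1: 27 = 3^3 (b=3); 3→4: 4^4 = 256; 256−1 = 255
i=2: 255 = 3·4^3 + 3·4^2 + 3·4 + 3 (b=4); 4→5: 3·5^3 + 3·5^2 + 3·5 + 3 = 468; 468−1 = 467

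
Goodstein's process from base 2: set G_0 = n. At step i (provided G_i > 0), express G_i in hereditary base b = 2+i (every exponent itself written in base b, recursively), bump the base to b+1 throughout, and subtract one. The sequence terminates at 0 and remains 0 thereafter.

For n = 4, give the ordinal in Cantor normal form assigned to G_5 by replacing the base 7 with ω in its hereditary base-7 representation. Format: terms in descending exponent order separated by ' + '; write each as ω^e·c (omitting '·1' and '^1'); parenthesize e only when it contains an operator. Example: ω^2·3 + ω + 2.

ω^2·2 + ω + 4

base 2: 4 = 2^2; at 3: 3^3 = 27; next = 26
base 3: 26 = 2·3^2 + 2·3 + 2; at 4: 2·4^2 + 2·4 + 2 = 42; next = 41
base 4: 41 = 2·4^2 + 2·4 + 1; at 5: 2·5^2 + 2·5 + 1 = 61; next = 60
base 5: 60 = 2·5^2 + 2·5; at 6: 2·6^2 + 2·6 = 84; next = 83
base 6: 83 = 2·6^2 + 6 + 5; at 7: 2·7^2 + 7 + 5 = 110; next = 109
base 7: 109 = 2·7^2 + 7 + 4; at 8: 2·8^2 + 8 + 4 = 140; next = 139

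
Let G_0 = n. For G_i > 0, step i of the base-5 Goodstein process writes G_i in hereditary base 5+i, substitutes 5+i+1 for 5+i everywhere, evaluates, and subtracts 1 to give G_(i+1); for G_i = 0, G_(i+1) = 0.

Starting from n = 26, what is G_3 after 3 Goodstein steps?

(0) 26|_5 = 5^2 + 1 ↦ 6^2 + 1|_6 = 37 ⇒ 36
(1) 36|_6 = 6^2 ↦ 7^2|_7 = 49 ⇒ 48
(2) 48|_7 = 6·7 + 6 ↦ 6·8 + 6|_8 = 54 ⇒ 53

53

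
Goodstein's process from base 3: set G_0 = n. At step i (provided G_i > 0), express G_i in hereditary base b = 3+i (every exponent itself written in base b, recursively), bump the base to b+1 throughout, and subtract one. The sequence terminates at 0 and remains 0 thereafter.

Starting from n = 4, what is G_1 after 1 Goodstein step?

4

base 3: 4 = 3 + 1; at 4: 4 + 1 = 5; next = 4
base 4: 4 = 4; at 5: 5 = 5; next = 4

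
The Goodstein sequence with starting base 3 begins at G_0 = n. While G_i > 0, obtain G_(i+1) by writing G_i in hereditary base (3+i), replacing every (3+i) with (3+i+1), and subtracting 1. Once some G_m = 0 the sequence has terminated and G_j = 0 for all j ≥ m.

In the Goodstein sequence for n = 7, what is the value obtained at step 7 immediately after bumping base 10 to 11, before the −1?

G_0=7  [base 3] 2·3 + 1  →[3↦4]→  2·4 + 1 = 9  −1 ⇒ G_1=8
G_1=8  [base 4] 2·4  →[4↦5]→  2·5 = 10  −1 ⇒ G_2=9
G_2=9  [base 5] 5 + 4  →[5↦6]→  6 + 4 = 10  −1 ⇒ G_3=9
G_3=9  [base 6] 6 + 3  →[6↦7]→  7 + 3 = 10  −1 ⇒ G_4=9
G_4=9  [base 7] 7 + 2  →[7↦8]→  8 + 2 = 10  −1 ⇒ G_5=9
G_5=9  [base 8] 8 + 1  →[8↦9]→  9 + 1 = 10  −1 ⇒ G_6=9
G_6=9  [base 9] 9  →[9↦10]→  10 = 10  −1 ⇒ G_7=9

9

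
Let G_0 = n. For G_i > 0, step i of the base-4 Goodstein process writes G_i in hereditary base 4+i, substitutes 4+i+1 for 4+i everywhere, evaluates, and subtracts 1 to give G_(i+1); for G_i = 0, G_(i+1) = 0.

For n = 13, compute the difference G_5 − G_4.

i=0: 13 = 3·4 + 1 (b=4); 4→5: 3·5 + 1 = 16; 16−1 = 15
i=1: 15 = 3·5 (b=5); 5→6: 3·6 = 18; 18−1 = 17
i=2: 17 = 2·6 + 5 (b=6); 6→7: 2·7 + 5 = 19; 19−1 = 18
i=3: 18 = 2·7 + 4 (b=7); 7→8: 2·8 + 4 = 20; 20−1 = 19
i=4: 19 = 2·8 + 3 (b=8); 8→9: 2·9 + 3 = 21; 21−1 = 20

1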